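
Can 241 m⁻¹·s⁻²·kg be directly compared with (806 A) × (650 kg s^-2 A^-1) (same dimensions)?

No

Expand each in SI base units:
  241 m⁻¹·s⁻²·kg:  kg·m⁻¹·s⁻²
  (806 A) × (650 kg s^-2 A^-1):  [A] · [kg·s⁻²·A⁻¹] = kg·s⁻²
kg·m⁻¹·s⁻² ≠ kg·s⁻², so they cannot be added.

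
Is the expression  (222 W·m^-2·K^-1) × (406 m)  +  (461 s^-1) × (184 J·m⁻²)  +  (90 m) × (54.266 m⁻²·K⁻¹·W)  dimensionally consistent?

No

In SI base units:
  (222 W·m^-2·K^-1) × (406 m):  [kg·s⁻³·K⁻¹] · [m] = kg·m·s⁻³·K⁻¹
  (461 s^-1) × (184 J·m⁻²):  [s⁻¹] · [kg·s⁻²] = kg·s⁻³
  (90 m) × (54.266 m⁻²·K⁻¹·W):  [m] · [kg·s⁻³·K⁻¹] = kg·m·s⁻³·K⁻¹
The terms do not share a single dimension (kg·m·s⁻³·K⁻¹ vs kg·s⁻³).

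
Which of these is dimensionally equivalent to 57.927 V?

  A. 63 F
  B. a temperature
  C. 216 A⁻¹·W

C.

Reference: V = J·C⁻¹ = kg·m²·s⁻³·A⁻¹.
Each option:
  A. F = C·V⁻¹ = kg⁻¹·m⁻²·s⁴·A²
  B. [temperature] = K
  C. W·A⁻¹ = J·s⁻¹·A⁻¹ = kg·m²·s⁻³·A⁻¹  ← same
Only C. matches kg·m²·s⁻³·A⁻¹.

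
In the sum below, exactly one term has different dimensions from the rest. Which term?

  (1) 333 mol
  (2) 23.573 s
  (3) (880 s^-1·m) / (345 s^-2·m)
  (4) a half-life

(1)

Reduce each to base SI dimensions:
  (1) mol
  (2) s
  (3) [m·s⁻¹] / [m·s⁻²] = s
  (4) [half-life] = s
All reduce to s except (1), which is mol.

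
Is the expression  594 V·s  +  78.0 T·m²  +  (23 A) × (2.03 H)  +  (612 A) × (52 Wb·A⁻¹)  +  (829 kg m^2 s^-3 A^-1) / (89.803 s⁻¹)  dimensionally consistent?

Yes

Work out the base dimensions of each:
  594 V·s:  V·s = J·C⁻¹·s = kg·m²·s⁻²·A⁻¹
  78.0 T·m²:  T·m² = Wb·m⁻²·m² = kg·m²·s⁻²·A⁻¹
  (23 A) × (2.03 H):  [A] · [kg·m²·s⁻²·A⁻²] = kg·m²·s⁻²·A⁻¹
  (612 A) × (52 Wb·A⁻¹):  [A] · [kg·m²·s⁻²·A⁻²] = kg·m²·s⁻²·A⁻¹
  (829 kg m^2 s^-3 A^-1) / (89.803 s⁻¹):  [kg·m²·s⁻³·A⁻¹] / [s⁻¹] = kg·m²·s⁻²·A⁻¹
Every term reduces to kg·m²·s⁻²·A⁻¹.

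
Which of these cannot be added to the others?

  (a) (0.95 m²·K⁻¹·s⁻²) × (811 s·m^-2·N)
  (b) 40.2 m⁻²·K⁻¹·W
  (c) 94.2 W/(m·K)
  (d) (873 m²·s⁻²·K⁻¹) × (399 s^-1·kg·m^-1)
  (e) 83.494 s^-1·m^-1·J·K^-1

(b)

Expand each in SI base units:
  (a) [m²·s⁻²·K⁻¹] · [kg·m⁻¹·s⁻¹] = kg·m·s⁻³·K⁻¹
  (b) W·m⁻²·K⁻¹ = J·s⁻¹·m⁻²·K⁻¹ = kg·s⁻³·K⁻¹
  (c) W·m⁻¹·K⁻¹ = J·s⁻¹·m⁻¹·K⁻¹ = kg·m·s⁻³·K⁻¹
  (d) [m²·s⁻²·K⁻¹] · [kg·m⁻¹·s⁻¹] = kg·m·s⁻³·K⁻¹
  (e) J·s⁻¹·m⁻¹·K⁻¹ = N·m·s⁻¹·m⁻¹·K⁻¹ = kg·m·s⁻³·K⁻¹
All reduce to kg·m·s⁻³·K⁻¹ except (b), which is kg·s⁻³·K⁻¹.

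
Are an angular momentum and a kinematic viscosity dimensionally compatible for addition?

No

Expand each in SI base units:
  an angular momentum:  [angular momentum] = kg·m²·s⁻¹
  a kinematic viscosity:  [kinematic viscosity] = m²·s⁻¹
kg·m²·s⁻¹ ≠ m²·s⁻¹, so they cannot be added.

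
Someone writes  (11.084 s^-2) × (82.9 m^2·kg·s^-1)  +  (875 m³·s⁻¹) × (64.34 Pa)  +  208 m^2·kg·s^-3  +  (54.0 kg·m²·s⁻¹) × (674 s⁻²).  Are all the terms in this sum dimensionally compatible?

Yes

Expand each in SI base units:
  (11.084 s^-2) × (82.9 m^2·kg·s^-1):  [s⁻²] · [kg·m²·s⁻¹] = kg·m²·s⁻³
  (875 m³·s⁻¹) × (64.34 Pa):  [m³·s⁻¹] · [kg·m⁻¹·s⁻²] = kg·m²·s⁻³
  208 m^2·kg·s^-3:  kg·m²·s⁻³
  (54.0 kg·m²·s⁻¹) × (674 s⁻²):  [kg·m²·s⁻¹] · [s⁻²] = kg·m²·s⁻³
Every term reduces to kg·m²·s⁻³.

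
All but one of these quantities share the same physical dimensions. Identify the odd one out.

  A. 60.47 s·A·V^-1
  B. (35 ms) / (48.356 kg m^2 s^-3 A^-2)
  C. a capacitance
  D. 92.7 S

D.

Work out the base dimensions of each:
  A. A·s·V⁻¹ = A·s·(J·C⁻¹)⁻¹ = kg⁻¹·m⁻²·s⁴·A²
  B. [s] / [kg·m²·s⁻³·A⁻²] = kg⁻¹·m⁻²·s⁴·A²
  C. [capacitance] = kg⁻¹·m⁻²·s⁴·A²
  D. S = Ω⁻¹ = kg⁻¹·m⁻²·s³·A²
All reduce to kg⁻¹·m⁻²·s⁴·A² except D., which is kg⁻¹·m⁻²·s³·A².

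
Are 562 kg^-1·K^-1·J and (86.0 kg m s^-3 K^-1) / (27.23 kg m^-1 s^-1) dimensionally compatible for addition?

Yes

Dimensions:
  562 kg^-1·K^-1·J:  J·kg⁻¹·K⁻¹ = N·m·kg⁻¹·K⁻¹ = m²·s⁻²·K⁻¹
  (86.0 kg m s^-3 K^-1) / (27.23 kg m^-1 s^-1):  [kg·m·s⁻³·K⁻¹] / [kg·m⁻¹·s⁻¹] = m²·s⁻²·K⁻¹
Both are m²·s⁻²·K⁻¹, so they have the same dimensions and can be added.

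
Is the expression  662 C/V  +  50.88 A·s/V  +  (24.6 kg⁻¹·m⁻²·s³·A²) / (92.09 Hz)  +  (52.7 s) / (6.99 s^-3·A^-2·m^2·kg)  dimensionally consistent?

Dimensions:
  662 C/V:  C·V⁻¹ = s·A·(J·C⁻¹)⁻¹ = kg⁻¹·m⁻²·s⁴·A²
  50.88 A·s/V:  A·s·V⁻¹ = A·s·(J·C⁻¹)⁻¹ = kg⁻¹·m⁻²·s⁴·A²
  (24.6 kg⁻¹·m⁻²·s³·A²) / (92.09 Hz):  [kg⁻¹·m⁻²·s³·A²] / [s⁻¹] = kg⁻¹·m⁻²·s⁴·A²
  (52.7 s) / (6.99 s^-3·A^-2·m^2·kg):  [s] / [kg·m²·s⁻³·A⁻²] = kg⁻¹·m⁻²·s⁴·A²
Every term reduces to kg⁻¹·m⁻²·s⁴·A².

Yes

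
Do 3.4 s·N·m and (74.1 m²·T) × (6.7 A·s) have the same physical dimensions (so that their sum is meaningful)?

Work out the base dimensions of each:
  3.4 s·N·m:  N·m·s = kg·m·s⁻²·m·s = kg·m²·s⁻¹
  (74.1 m²·T) × (6.7 A·s):  [kg·m²·s⁻²·A⁻¹] · [s·A] = kg·m²·s⁻¹
Both are kg·m²·s⁻¹, so they have the same dimensions and can be added.

Yes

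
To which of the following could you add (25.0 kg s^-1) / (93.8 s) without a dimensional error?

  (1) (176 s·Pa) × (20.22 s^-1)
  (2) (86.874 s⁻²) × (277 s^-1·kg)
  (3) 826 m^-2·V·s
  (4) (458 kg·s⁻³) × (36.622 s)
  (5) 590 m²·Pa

Reference: [kg·s⁻¹] / [s] = kg·s⁻².
Each option:
  (1) [kg·m⁻¹·s⁻¹] · [s⁻¹] = kg·m⁻¹·s⁻²
  (2) [s⁻²] · [kg·s⁻¹] = kg·s⁻³
  (3) V·s·m⁻² = J·C⁻¹·s·m⁻² = kg·s⁻²·A⁻¹
  (4) [kg·s⁻³] · [s] = kg·s⁻²  ← same
  (5) Pa·m² = N·m⁻²·m² = kg·m·s⁻²
Only (4) matches kg·s⁻².

(4)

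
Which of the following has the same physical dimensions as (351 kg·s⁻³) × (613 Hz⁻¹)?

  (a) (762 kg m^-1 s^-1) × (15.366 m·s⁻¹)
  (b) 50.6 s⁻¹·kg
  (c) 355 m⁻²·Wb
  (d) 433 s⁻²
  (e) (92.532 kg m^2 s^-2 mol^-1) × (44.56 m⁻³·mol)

Reference: [kg·s⁻³] · [s] = kg·s⁻².
Each option:
  (a) [kg·m⁻¹·s⁻¹] · [m·s⁻¹] = kg·s⁻²  ← same
  (b) kg·s⁻¹
  (c) Wb·m⁻² = V·s·m⁻² = kg·s⁻²·A⁻¹
  (d) s⁻²
  (e) [kg·m²·s⁻²·mol⁻¹] · [m⁻³·mol] = kg·m⁻¹·s⁻²
Only (a) matches kg·s⁻².

(a)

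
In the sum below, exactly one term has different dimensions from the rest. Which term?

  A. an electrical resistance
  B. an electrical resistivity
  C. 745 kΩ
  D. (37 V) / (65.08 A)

In SI base units:
  A. [electrical resistance] = kg·m²·s⁻³·A⁻²
  B. [electrical resistivity] = kg·m³·s⁻³·A⁻²
  C. Ω = V·A⁻¹ = kg·m²·s⁻³·A⁻²
  D. [kg·m²·s⁻³·A⁻¹] / [A] = kg·m²·s⁻³·A⁻²
All reduce to kg·m²·s⁻³·A⁻² except B., which is kg·m³·s⁻³·A⁻².

B.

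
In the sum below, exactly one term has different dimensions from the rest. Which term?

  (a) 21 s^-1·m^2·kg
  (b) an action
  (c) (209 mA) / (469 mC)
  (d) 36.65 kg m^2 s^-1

Work out the base dimensions of each:
  (a) kg·m²·s⁻¹
  (b) [action] = kg·m²·s⁻¹
  (c) [A] / [s·A] = s⁻¹
  (d) kg·m²·s⁻¹
All reduce to kg·m²·s⁻¹ except (c), which is s⁻¹.

(c)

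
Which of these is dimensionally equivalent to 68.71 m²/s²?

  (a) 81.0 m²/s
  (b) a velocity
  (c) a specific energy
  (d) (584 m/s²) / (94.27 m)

(c)

Reference: m²·s⁻².
Each option:
  (a) m²·s⁻¹
  (b) [velocity] = m·s⁻¹
  (c) [specific energy] = m²·s⁻²  ← same
  (d) [m·s⁻²] / [m] = s⁻²
Only (c) matches m²·s⁻².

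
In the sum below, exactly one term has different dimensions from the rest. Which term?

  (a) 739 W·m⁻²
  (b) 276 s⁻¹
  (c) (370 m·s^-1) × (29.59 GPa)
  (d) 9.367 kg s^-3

Expand each in SI base units:
  (a) W·m⁻² = J·s⁻¹·m⁻² = kg·s⁻³
  (b) s⁻¹
  (c) [m·s⁻¹] · [kg·m⁻¹·s⁻²] = kg·s⁻³
  (d) kg·s⁻³
All reduce to kg·s⁻³ except (b), which is s⁻¹.

(b)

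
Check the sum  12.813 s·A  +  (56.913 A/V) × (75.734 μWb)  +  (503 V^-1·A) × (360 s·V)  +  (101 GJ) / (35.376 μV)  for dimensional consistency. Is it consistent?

Work out the base dimensions of each:
  12.813 s·A:  A·s = s·A
  (56.913 A/V) × (75.734 μWb):  [kg⁻¹·m⁻²·s³·A²] · [kg·m²·s⁻²·A⁻¹] = s·A
  (503 V^-1·A) × (360 s·V):  [kg⁻¹·m⁻²·s³·A²] · [kg·m²·s⁻²·A⁻¹] = s·A
  (101 GJ) / (35.376 μV):  [kg·m²·s⁻²] / [kg·m²·s⁻³·A⁻¹] = s·A
Every term reduces to s·A.

Yes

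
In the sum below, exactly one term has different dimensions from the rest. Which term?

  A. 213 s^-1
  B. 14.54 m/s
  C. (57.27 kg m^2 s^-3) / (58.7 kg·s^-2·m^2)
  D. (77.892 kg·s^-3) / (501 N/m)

B.

Dimensions:
  A. s⁻¹
  B. m·s⁻¹
  C. [kg·m²·s⁻³] / [kg·m²·s⁻²] = s⁻¹
  D. [kg·s⁻³] / [kg·s⁻²] = s⁻¹
All reduce to s⁻¹ except B., which is m·s⁻¹.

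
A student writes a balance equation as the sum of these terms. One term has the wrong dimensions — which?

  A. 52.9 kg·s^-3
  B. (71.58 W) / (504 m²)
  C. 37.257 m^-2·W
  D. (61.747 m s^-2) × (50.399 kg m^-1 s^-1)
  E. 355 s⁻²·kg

E.

Work out the base dimensions of each:
  A. kg·s⁻³
  B. [kg·m²·s⁻³] / [m²] = kg·s⁻³
  C. W·m⁻² = J·s⁻¹·m⁻² = kg·s⁻³
  D. [m·s⁻²] · [kg·m⁻¹·s⁻¹] = kg·s⁻³
  E. kg·s⁻²
All reduce to kg·s⁻³ except E., which is kg·s⁻².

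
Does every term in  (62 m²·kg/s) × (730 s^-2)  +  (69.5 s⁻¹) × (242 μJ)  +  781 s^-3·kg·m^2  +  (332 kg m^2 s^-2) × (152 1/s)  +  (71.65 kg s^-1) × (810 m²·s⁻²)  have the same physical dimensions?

Yes

Dimensions:
  (62 m²·kg/s) × (730 s^-2):  [kg·m²·s⁻¹] · [s⁻²] = kg·m²·s⁻³
  (69.5 s⁻¹) × (242 μJ):  [s⁻¹] · [kg·m²·s⁻²] = kg·m²·s⁻³
  781 s^-3·kg·m^2:  kg·m²·s⁻³
  (332 kg m^2 s^-2) × (152 1/s):  [kg·m²·s⁻²] · [s⁻¹] = kg·m²·s⁻³
  (71.65 kg s^-1) × (810 m²·s⁻²):  [kg·s⁻¹] · [m²·s⁻²] = kg·m²·s⁻³
Every term reduces to kg·m²·s⁻³.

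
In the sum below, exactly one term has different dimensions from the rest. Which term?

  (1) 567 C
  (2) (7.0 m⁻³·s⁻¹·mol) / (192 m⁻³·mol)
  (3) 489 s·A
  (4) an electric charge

(2)

Expand each in SI base units:
  (1) C = s·A
  (2) [m⁻³·s⁻¹·mol] / [m⁻³·mol] = s⁻¹
  (3) s·A
  (4) [electric charge] = s·A
All reduce to s·A except (2), which is s⁻¹.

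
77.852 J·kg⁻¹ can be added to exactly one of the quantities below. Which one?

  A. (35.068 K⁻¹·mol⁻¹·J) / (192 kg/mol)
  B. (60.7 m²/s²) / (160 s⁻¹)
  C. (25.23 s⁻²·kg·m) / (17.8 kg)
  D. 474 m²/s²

D.

Reference: J·kg⁻¹ = N·m·kg⁻¹ = m²·s⁻².
Each option:
  A. [kg·m²·s⁻²·K⁻¹·mol⁻¹] / [kg·mol⁻¹] = m²·s⁻²·K⁻¹
  B. [m²·s⁻²] / [s⁻¹] = m²·s⁻¹
  C. [kg·m·s⁻²] / [kg] = m·s⁻²
  D. m²·s⁻²  ← same
Only D. matches m²·s⁻².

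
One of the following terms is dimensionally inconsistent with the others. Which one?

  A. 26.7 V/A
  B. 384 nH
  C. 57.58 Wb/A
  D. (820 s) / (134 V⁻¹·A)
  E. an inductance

A.

Dimensions:
  A. V·A⁻¹ = J·C⁻¹·A⁻¹ = kg·m²·s⁻³·A⁻²
  B. H = V·s·A⁻¹ = kg·m²·s⁻²·A⁻²
  C. Wb·A⁻¹ = V·s·A⁻¹ = kg·m²·s⁻²·A⁻²
  D. [s] / [kg⁻¹·m⁻²·s³·A²] = kg·m²·s⁻²·A⁻²
  E. [inductance] = kg·m²·s⁻²·A⁻²
All reduce to kg·m²·s⁻²·A⁻² except A., which is kg·m²·s⁻³·A⁻².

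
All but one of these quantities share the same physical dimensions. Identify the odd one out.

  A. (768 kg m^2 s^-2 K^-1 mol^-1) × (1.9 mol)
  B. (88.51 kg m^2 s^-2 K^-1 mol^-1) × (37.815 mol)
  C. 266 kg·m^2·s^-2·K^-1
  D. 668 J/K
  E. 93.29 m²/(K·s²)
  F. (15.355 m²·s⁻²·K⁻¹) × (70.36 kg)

Work out the base dimensions of each:
  A. [kg·m²·s⁻²·K⁻¹·mol⁻¹] · [mol] = kg·m²·s⁻²·K⁻¹
  B. [kg·m²·s⁻²·K⁻¹·mol⁻¹] · [mol] = kg·m²·s⁻²·K⁻¹
  C. kg·m²·s⁻²·K⁻¹
  D. J·K⁻¹ = N·m·K⁻¹ = kg·m²·s⁻²·K⁻¹
  E. m²·s⁻²·K⁻¹
  F. [m²·s⁻²·K⁻¹] · [kg] = kg·m²·s⁻²·K⁻¹
All reduce to kg·m²·s⁻²·K⁻¹ except E., which is m²·s⁻²·K⁻¹.

E.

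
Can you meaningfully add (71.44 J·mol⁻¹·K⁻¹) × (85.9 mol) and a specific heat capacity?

No

Dimensions:
  (71.44 J·mol⁻¹·K⁻¹) × (85.9 mol):  [kg·m²·s⁻²·K⁻¹·mol⁻¹] · [mol] = kg·m²·s⁻²·K⁻¹
  a specific heat capacity:  [specific heat capacity] = m²·s⁻²·K⁻¹
kg·m²·s⁻²·K⁻¹ ≠ m²·s⁻²·K⁻¹, so they cannot be added.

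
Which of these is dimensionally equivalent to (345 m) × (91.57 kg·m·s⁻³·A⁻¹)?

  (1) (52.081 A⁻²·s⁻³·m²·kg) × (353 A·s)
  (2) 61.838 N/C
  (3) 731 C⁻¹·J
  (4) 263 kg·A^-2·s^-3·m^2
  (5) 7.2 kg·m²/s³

Reference: [m] · [kg·m·s⁻³·A⁻¹] = kg·m²·s⁻³·A⁻¹.
Each option:
  (1) [kg·m²·s⁻³·A⁻²] · [s·A] = kg·m²·s⁻²·A⁻¹
  (2) N·C⁻¹ = kg·m·s⁻²·(s·A)⁻¹ = kg·m·s⁻³·A⁻¹
  (3) J·C⁻¹ = N·m·(s·A)⁻¹ = kg·m²·s⁻³·A⁻¹  ← same
  (4) kg·m²·s⁻³·A⁻²
  (5) kg·m²·s⁻³
Only (3) matches kg·m²·s⁻³·A⁻¹.

(3)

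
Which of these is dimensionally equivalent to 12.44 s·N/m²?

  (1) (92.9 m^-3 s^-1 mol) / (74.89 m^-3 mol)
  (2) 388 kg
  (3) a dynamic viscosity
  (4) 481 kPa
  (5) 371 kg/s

Reference: N·s·m⁻² = kg·m·s⁻²·s·m⁻² = kg·m⁻¹·s⁻¹.
Each option:
  (1) [m⁻³·s⁻¹·mol] / [m⁻³·mol] = s⁻¹
  (2) kg
  (3) [dynamic viscosity] = kg·m⁻¹·s⁻¹  ← same
  (4) Pa = N·m⁻² = kg·m⁻¹·s⁻²
  (5) kg·s⁻¹
Only (3) matches kg·m⁻¹·s⁻¹.

(3)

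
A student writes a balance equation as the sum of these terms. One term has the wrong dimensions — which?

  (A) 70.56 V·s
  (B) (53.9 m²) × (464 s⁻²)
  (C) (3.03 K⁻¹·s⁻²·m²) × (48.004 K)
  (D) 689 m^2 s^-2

(A)

In SI base units:
  (A) V·s = J·C⁻¹·s = kg·m²·s⁻²·A⁻¹
  (B) [m²] · [s⁻²] = m²·s⁻²
  (C) [m²·s⁻²·K⁻¹] · [K] = m²·s⁻²
  (D) m²·s⁻²
All reduce to m²·s⁻² except (A), which is kg·m²·s⁻²·A⁻¹.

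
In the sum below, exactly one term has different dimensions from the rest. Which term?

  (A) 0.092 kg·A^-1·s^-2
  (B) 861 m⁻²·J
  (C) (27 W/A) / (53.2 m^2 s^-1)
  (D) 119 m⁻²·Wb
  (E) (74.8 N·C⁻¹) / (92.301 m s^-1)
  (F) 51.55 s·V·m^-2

Reduce each to base SI dimensions:
  (A) kg·s⁻²·A⁻¹
  (B) J·m⁻² = N·m·m⁻² = kg·s⁻²
  (C) [kg·m²·s⁻³·A⁻¹] / [m²·s⁻¹] = kg·s⁻²·A⁻¹
  (D) Wb·m⁻² = V·s·m⁻² = kg·s⁻²·A⁻¹
  (E) [kg·m·s⁻³·A⁻¹] / [m·s⁻¹] = kg·s⁻²·A⁻¹
  (F) V·s·m⁻² = J·C⁻¹·s·m⁻² = kg·s⁻²·A⁻¹
All reduce to kg·s⁻²·A⁻¹ except (B), which is kg·s⁻².

(B)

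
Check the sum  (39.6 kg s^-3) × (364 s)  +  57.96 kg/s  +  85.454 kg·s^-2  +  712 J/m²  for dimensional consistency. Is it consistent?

No

Reduce each to base SI dimensions:
  (39.6 kg s^-3) × (364 s):  [kg·s⁻³] · [s] = kg·s⁻²
  57.96 kg/s:  kg·s⁻¹
  85.454 kg·s^-2:  kg·s⁻²
  712 J/m²:  J·m⁻² = N·m·m⁻² = kg·s⁻²
The terms do not share a single dimension (kg·s⁻² vs kg·s⁻¹).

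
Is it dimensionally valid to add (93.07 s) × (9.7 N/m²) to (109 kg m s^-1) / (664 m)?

No

Expand each in SI base units:
  (93.07 s) × (9.7 N/m²):  [s] · [kg·m⁻¹·s⁻²] = kg·m⁻¹·s⁻¹
  (109 kg m s^-1) / (664 m):  [kg·m·s⁻¹] / [m] = kg·s⁻¹
kg·m⁻¹·s⁻¹ ≠ kg·s⁻¹, so they cannot be added.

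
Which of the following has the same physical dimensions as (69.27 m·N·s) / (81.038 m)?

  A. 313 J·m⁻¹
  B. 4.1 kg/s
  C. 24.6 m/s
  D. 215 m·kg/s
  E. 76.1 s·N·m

Reference: [kg·m²·s⁻¹] / [m] = kg·m·s⁻¹.
Each option:
  A. J·m⁻¹ = N·m·m⁻¹ = kg·m·s⁻²
  B. kg·s⁻¹
  C. m·s⁻¹
  D. kg·m·s⁻¹  ← same
  E. N·m·s = kg·m·s⁻²·m·s = kg·m²·s⁻¹
Only D. matches kg·m·s⁻¹.

D.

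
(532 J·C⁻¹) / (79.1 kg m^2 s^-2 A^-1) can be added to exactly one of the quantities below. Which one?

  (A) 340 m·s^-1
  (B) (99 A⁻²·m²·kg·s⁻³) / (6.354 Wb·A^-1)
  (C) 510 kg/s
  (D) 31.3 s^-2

(B)

Reference: [kg·m²·s⁻³·A⁻¹] / [kg·m²·s⁻²·A⁻¹] = s⁻¹.
Each option:
  (A) m·s⁻¹
  (B) [kg·m²·s⁻³·A⁻²] / [kg·m²·s⁻²·A⁻²] = s⁻¹  ← same
  (C) kg·s⁻¹
  (D) s⁻²
Only (B) matches s⁻¹.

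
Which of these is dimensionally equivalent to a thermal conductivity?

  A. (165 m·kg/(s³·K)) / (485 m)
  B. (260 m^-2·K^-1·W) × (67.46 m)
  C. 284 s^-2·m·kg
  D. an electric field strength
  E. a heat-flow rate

B.

Reference: [thermal conductivity] = kg·m·s⁻³·K⁻¹.
Each option:
  A. [kg·m·s⁻³·K⁻¹] / [m] = kg·s⁻³·K⁻¹
  B. [kg·s⁻³·K⁻¹] · [m] = kg·m·s⁻³·K⁻¹  ← same
  C. kg·m·s⁻²
  D. [electric field strength] = kg·m·s⁻³·A⁻¹
  E. [heat-flow rate] = kg·m²·s⁻³
Only B. matches kg·m·s⁻³·K⁻¹.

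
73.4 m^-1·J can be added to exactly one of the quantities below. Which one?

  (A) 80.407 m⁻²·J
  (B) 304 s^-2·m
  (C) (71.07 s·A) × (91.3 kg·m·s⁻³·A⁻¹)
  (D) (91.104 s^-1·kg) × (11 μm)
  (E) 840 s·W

(C)

Reference: J·m⁻¹ = N·m·m⁻¹ = kg·m·s⁻².
Each option:
  (A) J·m⁻² = N·m·m⁻² = kg·s⁻²
  (B) m·s⁻²
  (C) [s·A] · [kg·m·s⁻³·A⁻¹] = kg·m·s⁻²  ← same
  (D) [kg·s⁻¹] · [m] = kg·m·s⁻¹
  (E) W·s = J·s⁻¹·s = kg·m²·s⁻²
Only (C) matches kg·m·s⁻².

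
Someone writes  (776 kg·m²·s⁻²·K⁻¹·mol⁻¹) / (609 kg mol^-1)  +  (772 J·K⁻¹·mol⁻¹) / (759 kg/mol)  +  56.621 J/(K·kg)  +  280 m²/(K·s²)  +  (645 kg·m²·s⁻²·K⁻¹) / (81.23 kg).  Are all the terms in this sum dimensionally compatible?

Yes

Work out the base dimensions of each:
  (776 kg·m²·s⁻²·K⁻¹·mol⁻¹) / (609 kg mol^-1):  [kg·m²·s⁻²·K⁻¹·mol⁻¹] / [kg·mol⁻¹] = m²·s⁻²·K⁻¹
  (772 J·K⁻¹·mol⁻¹) / (759 kg/mol):  [kg·m²·s⁻²·K⁻¹·mol⁻¹] / [kg·mol⁻¹] = m²·s⁻²·K⁻¹
  56.621 J/(K·kg):  J·kg⁻¹·K⁻¹ = N·m·kg⁻¹·K⁻¹ = m²·s⁻²·K⁻¹
  280 m²/(K·s²):  m²·s⁻²·K⁻¹
  (645 kg·m²·s⁻²·K⁻¹) / (81.23 kg):  [kg·m²·s⁻²·K⁻¹] / [kg] = m²·s⁻²·K⁻¹
Every term reduces to m²·s⁻²·K⁻¹.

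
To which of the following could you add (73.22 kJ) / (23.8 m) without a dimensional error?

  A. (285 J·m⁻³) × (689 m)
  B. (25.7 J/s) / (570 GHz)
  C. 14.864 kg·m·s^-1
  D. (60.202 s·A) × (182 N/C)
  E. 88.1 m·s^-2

Reference: [kg·m²·s⁻²] / [m] = kg·m·s⁻².
Each option:
  A. [kg·m⁻¹·s⁻²] · [m] = kg·s⁻²
  B. [kg·m²·s⁻³] / [s⁻¹] = kg·m²·s⁻²
  C. kg·m·s⁻¹
  D. [s·A] · [kg·m·s⁻³·A⁻¹] = kg·m·s⁻²  ← same
  E. m·s⁻²
Only D. matches kg·m·s⁻².

D.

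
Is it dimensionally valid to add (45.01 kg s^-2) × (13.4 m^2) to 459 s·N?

No

Dimensions:
  (45.01 kg s^-2) × (13.4 m^2):  [kg·s⁻²] · [m²] = kg·m²·s⁻²
  459 s·N:  N·s = kg·m·s⁻²·s = kg·m·s⁻¹
kg·m²·s⁻² ≠ kg·m·s⁻¹, so they cannot be added.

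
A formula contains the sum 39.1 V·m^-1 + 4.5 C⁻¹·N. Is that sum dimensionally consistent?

In SI base units:
  39.1 V·m^-1:  V·m⁻¹ = J·C⁻¹·m⁻¹ = kg·m·s⁻³·A⁻¹
  4.5 C⁻¹·N:  N·C⁻¹ = kg·m·s⁻²·(s·A)⁻¹ = kg·m·s⁻³·A⁻¹
Both are kg·m·s⁻³·A⁻¹, so they have the same dimensions and can be added.

Yes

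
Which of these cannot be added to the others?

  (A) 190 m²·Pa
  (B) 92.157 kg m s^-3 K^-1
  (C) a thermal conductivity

Dimensions:
  (A) Pa·m² = N·m⁻²·m² = kg·m·s⁻²
  (B) kg·m·s⁻³·K⁻¹
  (C) [thermal conductivity] = kg·m·s⁻³·K⁻¹
All reduce to kg·m·s⁻³·K⁻¹ except (A), which is kg·m·s⁻².

(A)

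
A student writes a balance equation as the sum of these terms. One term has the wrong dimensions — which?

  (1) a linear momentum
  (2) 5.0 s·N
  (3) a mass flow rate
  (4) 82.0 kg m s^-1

(3)

In SI base units:
  (1) [linear momentum] = kg·m·s⁻¹
  (2) N·s = kg·m·s⁻²·s = kg·m·s⁻¹
  (3) [mass flow rate] = kg·s⁻¹
  (4) kg·m·s⁻¹
All reduce to kg·m·s⁻¹ except (3), which is kg·s⁻¹.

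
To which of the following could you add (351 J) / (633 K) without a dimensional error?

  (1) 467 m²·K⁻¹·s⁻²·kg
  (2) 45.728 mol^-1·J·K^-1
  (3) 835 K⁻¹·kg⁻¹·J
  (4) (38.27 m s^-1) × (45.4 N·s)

Reference: [kg·m²·s⁻²] / [K] = kg·m²·s⁻²·K⁻¹.
Each option:
  (1) kg·m²·s⁻²·K⁻¹  ← same
  (2) J·mol⁻¹·K⁻¹ = N·m·mol⁻¹·K⁻¹ = kg·m²·s⁻²·K⁻¹·mol⁻¹
  (3) J·kg⁻¹·K⁻¹ = N·m·kg⁻¹·K⁻¹ = m²·s⁻²·K⁻¹
  (4) [m·s⁻¹] · [kg·m·s⁻¹] = kg·m²·s⁻²
Only (1) matches kg·m²·s⁻²·K⁻¹.

(1)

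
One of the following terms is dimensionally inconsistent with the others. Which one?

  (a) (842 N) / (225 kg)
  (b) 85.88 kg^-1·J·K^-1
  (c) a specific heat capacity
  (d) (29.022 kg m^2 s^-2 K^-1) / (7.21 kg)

(a)

Expand each in SI base units:
  (a) [kg·m·s⁻²] / [kg] = m·s⁻²
  (b) J·kg⁻¹·K⁻¹ = N·m·kg⁻¹·K⁻¹ = m²·s⁻²·K⁻¹
  (c) [specific heat capacity] = m²·s⁻²·K⁻¹
  (d) [kg·m²·s⁻²·K⁻¹] / [kg] = m²·s⁻²·K⁻¹
All reduce to m²·s⁻²·K⁻¹ except (a), which is m·s⁻².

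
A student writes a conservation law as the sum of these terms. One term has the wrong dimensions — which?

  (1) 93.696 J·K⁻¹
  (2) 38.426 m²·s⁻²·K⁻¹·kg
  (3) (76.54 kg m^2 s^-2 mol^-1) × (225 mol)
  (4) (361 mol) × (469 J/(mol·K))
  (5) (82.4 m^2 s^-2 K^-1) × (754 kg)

In SI base units:
  (1) J·K⁻¹ = N·m·K⁻¹ = kg·m²·s⁻²·K⁻¹
  (2) kg·m²·s⁻²·K⁻¹
  (3) [kg·m²·s⁻²·mol⁻¹] · [mol] = kg·m²·s⁻²
  (4) [mol] · [kg·m²·s⁻²·K⁻¹·mol⁻¹] = kg·m²·s⁻²·K⁻¹
  (5) [m²·s⁻²·K⁻¹] · [kg] = kg·m²·s⁻²·K⁻¹
All reduce to kg·m²·s⁻²·K⁻¹ except (3), which is kg·m²·s⁻².

(3)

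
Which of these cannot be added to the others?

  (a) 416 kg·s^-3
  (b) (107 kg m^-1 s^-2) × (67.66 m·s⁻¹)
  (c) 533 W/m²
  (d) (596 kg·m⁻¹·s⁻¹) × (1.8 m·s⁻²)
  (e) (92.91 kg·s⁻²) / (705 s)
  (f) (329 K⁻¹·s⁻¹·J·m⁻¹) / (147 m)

Work out the base dimensions of each:
  (a) kg·s⁻³
  (b) [kg·m⁻¹·s⁻²] · [m·s⁻¹] = kg·s⁻³
  (c) W·m⁻² = J·s⁻¹·m⁻² = kg·s⁻³
  (d) [kg·m⁻¹·s⁻¹] · [m·s⁻²] = kg·s⁻³
  (e) [kg·s⁻²] / [s] = kg·s⁻³
  (f) [kg·m·s⁻³·K⁻¹] / [m] = kg·s⁻³·K⁻¹
All reduce to kg·s⁻³ except (f), which is kg·s⁻³·K⁻¹.

(f)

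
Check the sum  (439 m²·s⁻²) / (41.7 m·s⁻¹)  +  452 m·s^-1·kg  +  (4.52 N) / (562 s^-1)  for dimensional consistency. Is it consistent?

No

Expand each in SI base units:
  (439 m²·s⁻²) / (41.7 m·s⁻¹):  [m²·s⁻²] / [m·s⁻¹] = m·s⁻¹
  452 m·s^-1·kg:  kg·m·s⁻¹
  (4.52 N) / (562 s^-1):  [kg·m·s⁻²] / [s⁻¹] = kg·m·s⁻¹
The terms do not share a single dimension (kg·m·s⁻¹ vs m·s⁻¹).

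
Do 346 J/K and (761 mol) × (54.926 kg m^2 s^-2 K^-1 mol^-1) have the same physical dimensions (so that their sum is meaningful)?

Yes

Expand each in SI base units:
  346 J/K:  J·K⁻¹ = N·m·K⁻¹ = kg·m²·s⁻²·K⁻¹
  (761 mol) × (54.926 kg m^2 s^-2 K^-1 mol^-1):  [mol] · [kg·m²·s⁻²·K⁻¹·mol⁻¹] = kg·m²·s⁻²·K⁻¹
Both are kg·m²·s⁻²·K⁻¹, so they have the same dimensions and can be added.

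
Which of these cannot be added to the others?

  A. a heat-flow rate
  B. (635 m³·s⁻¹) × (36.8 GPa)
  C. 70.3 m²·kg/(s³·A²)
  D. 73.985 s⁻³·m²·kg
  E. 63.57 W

In SI base units:
  A. [heat-flow rate] = kg·m²·s⁻³
  B. [m³·s⁻¹] · [kg·m⁻¹·s⁻²] = kg·m²·s⁻³
  C. kg·m²·s⁻³·A⁻²
  D. kg·m²·s⁻³
  E. W = J·s⁻¹ = kg·m²·s⁻³
All reduce to kg·m²·s⁻³ except C., which is kg·m²·s⁻³·A⁻².

C.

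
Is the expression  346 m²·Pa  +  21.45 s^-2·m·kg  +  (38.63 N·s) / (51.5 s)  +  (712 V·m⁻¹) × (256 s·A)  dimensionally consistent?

Yes

Work out the base dimensions of each:
  346 m²·Pa:  Pa·m² = N·m⁻²·m² = kg·m·s⁻²
  21.45 s^-2·m·kg:  kg·m·s⁻²
  (38.63 N·s) / (51.5 s):  [kg·m·s⁻¹] / [s] = kg·m·s⁻²
  (712 V·m⁻¹) × (256 s·A):  [kg·m·s⁻³·A⁻¹] · [s·A] = kg·m·s⁻²
Every term reduces to kg·m·s⁻².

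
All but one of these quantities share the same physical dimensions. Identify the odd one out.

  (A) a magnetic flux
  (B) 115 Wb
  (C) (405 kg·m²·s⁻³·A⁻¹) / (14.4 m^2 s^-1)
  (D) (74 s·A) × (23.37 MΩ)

(C)

In SI base units:
  (A) [magnetic flux] = kg·m²·s⁻²·A⁻¹
  (B) Wb = V·s = kg·m²·s⁻²·A⁻¹
  (C) [kg·m²·s⁻³·A⁻¹] / [m²·s⁻¹] = kg·s⁻²·A⁻¹
  (D) [s·A] · [kg·m²·s⁻³·A⁻²] = kg·m²·s⁻²·A⁻¹
All reduce to kg·m²·s⁻²·A⁻¹ except (C), which is kg·s⁻²·A⁻¹.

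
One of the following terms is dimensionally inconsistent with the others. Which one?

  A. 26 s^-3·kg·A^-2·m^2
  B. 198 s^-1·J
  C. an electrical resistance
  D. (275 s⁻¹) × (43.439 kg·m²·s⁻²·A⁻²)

In SI base units:
  A. kg·m²·s⁻³·A⁻²
  B. J·s⁻¹ = N·m·s⁻¹ = kg·m²·s⁻³
  C. [electrical resistance] = kg·m²·s⁻³·A⁻²
  D. [s⁻¹] · [kg·m²·s⁻²·A⁻²] = kg·m²·s⁻³·A⁻²
All reduce to kg·m²·s⁻³·A⁻² except B., which is kg·m²·s⁻³.

B.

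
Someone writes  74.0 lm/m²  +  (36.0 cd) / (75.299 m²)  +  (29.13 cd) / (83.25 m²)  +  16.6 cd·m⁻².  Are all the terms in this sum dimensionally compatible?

Yes

Work out the base dimensions of each:
  74.0 lm/m²:  lm·m⁻² = cd·m⁻² = m⁻²·cd
  (36.0 cd) / (75.299 m²):  [cd] / [m²] = m⁻²·cd
  (29.13 cd) / (83.25 m²):  [cd] / [m²] = m⁻²·cd
  16.6 cd·m⁻²:  cd·m⁻² = m⁻²·cd
Every term reduces to m⁻²·cd.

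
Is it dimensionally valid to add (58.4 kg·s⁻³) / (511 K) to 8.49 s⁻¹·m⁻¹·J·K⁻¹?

No

Expand each in SI base units:
  (58.4 kg·s⁻³) / (511 K):  [kg·s⁻³] / [K] = kg·s⁻³·K⁻¹
  8.49 s⁻¹·m⁻¹·J·K⁻¹:  J·s⁻¹·m⁻¹·K⁻¹ = N·m·s⁻¹·m⁻¹·K⁻¹ = kg·m·s⁻³·K⁻¹
kg·s⁻³·K⁻¹ ≠ kg·m·s⁻³·K⁻¹, so they cannot be added.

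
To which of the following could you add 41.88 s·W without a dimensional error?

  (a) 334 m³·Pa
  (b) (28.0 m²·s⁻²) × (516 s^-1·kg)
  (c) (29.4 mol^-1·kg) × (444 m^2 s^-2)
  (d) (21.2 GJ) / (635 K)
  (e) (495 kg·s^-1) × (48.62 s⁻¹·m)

Reference: W·s = J·s⁻¹·s = kg·m²·s⁻².
Each option:
  (a) Pa·m³ = N·m⁻²·m³ = kg·m²·s⁻²  ← same
  (b) [m²·s⁻²] · [kg·s⁻¹] = kg·m²·s⁻³
  (c) [kg·mol⁻¹] · [m²·s⁻²] = kg·m²·s⁻²·mol⁻¹
  (d) [kg·m²·s⁻²] / [K] = kg·m²·s⁻²·K⁻¹
  (e) [kg·s⁻¹] · [m·s⁻¹] = kg·m·s⁻²
Only (a) matches kg·m²·s⁻².

(a)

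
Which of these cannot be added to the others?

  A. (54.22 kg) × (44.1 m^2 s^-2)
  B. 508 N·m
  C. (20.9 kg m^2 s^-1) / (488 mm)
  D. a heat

Work out the base dimensions of each:
  A. [kg] · [m²·s⁻²] = kg·m²·s⁻²
  B. N·m = kg·m·s⁻²·m = kg·m²·s⁻²
  C. [kg·m²·s⁻¹] / [m] = kg·m·s⁻¹
  D. [heat] = kg·m²·s⁻²
All reduce to kg·m²·s⁻² except C., which is kg·m·s⁻¹.

C.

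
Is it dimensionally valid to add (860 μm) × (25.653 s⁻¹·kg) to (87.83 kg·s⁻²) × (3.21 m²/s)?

No

In SI base units:
  (860 μm) × (25.653 s⁻¹·kg):  [m] · [kg·s⁻¹] = kg·m·s⁻¹
  (87.83 kg·s⁻²) × (3.21 m²/s):  [kg·s⁻²] · [m²·s⁻¹] = kg·m²·s⁻³
kg·m·s⁻¹ ≠ kg·m²·s⁻³, so they cannot be added.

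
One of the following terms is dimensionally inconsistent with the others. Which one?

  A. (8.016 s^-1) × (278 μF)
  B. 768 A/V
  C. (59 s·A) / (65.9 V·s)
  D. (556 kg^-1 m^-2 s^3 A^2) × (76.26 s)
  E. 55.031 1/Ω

Reduce each to base SI dimensions:
  A. [s⁻¹] · [kg⁻¹·m⁻²·s⁴·A²] = kg⁻¹·m⁻²·s³·A²
  B. A·V⁻¹ = A·(J·C⁻¹)⁻¹ = kg⁻¹·m⁻²·s³·A²
  C. [s·A] / [kg·m²·s⁻²·A⁻¹] = kg⁻¹·m⁻²·s³·A²
  D. [kg⁻¹·m⁻²·s³·A²] · [s] = kg⁻¹·m⁻²·s⁴·A²
  E. Ω⁻¹ = (V·A⁻¹)⁻¹ = kg⁻¹·m⁻²·s³·A²
All reduce to kg⁻¹·m⁻²·s³·A² except D., which is kg⁻¹·m⁻²·s⁴·A².

D.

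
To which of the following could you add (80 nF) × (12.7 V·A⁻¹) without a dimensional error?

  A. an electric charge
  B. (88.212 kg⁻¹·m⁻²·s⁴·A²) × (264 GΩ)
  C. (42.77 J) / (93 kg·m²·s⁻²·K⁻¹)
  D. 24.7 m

B.

Reference: [kg⁻¹·m⁻²·s⁴·A²] · [kg·m²·s⁻³·A⁻²] = s.
Each option:
  A. [electric charge] = s·A
  B. [kg⁻¹·m⁻²·s⁴·A²] · [kg·m²·s⁻³·A⁻²] = s  ← same
  C. [kg·m²·s⁻²] / [kg·m²·s⁻²·K⁻¹] = K
  D. m
Only B. matches s.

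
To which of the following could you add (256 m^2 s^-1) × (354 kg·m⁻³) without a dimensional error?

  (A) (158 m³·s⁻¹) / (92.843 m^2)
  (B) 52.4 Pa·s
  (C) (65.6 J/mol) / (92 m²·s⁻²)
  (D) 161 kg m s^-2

Reference: [m²·s⁻¹] · [kg·m⁻³] = kg·m⁻¹·s⁻¹.
Each option:
  (A) [m³·s⁻¹] / [m²] = m·s⁻¹
  (B) Pa·s = N·m⁻²·s = kg·m⁻¹·s⁻¹  ← same
  (C) [kg·m²·s⁻²·mol⁻¹] / [m²·s⁻²] = kg·mol⁻¹
  (D) kg·m·s⁻²
Only (B) matches kg·m⁻¹·s⁻¹.

(B)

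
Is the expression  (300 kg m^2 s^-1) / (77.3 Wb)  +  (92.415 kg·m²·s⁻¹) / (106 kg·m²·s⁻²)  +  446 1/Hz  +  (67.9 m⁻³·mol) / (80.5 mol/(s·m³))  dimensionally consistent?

Work out the base dimensions of each:
  (300 kg m^2 s^-1) / (77.3 Wb):  [kg·m²·s⁻¹] / [kg·m²·s⁻²·A⁻¹] = s·A
  (92.415 kg·m²·s⁻¹) / (106 kg·m²·s⁻²):  [kg·m²·s⁻¹] / [kg·m²·s⁻²] = s
  446 1/Hz:  Hz⁻¹ = (s⁻¹)⁻¹ = s
  (67.9 m⁻³·mol) / (80.5 mol/(s·m³)):  [m⁻³·mol] / [m⁻³·s⁻¹·mol] = s
The terms do not share a single dimension (s vs s·A).

No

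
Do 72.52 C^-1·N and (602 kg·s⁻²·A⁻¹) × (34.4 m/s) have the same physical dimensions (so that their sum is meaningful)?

Yes

Work out the base dimensions of each:
  72.52 C^-1·N:  N·C⁻¹ = kg·m·s⁻²·(s·A)⁻¹ = kg·m·s⁻³·A⁻¹
  (602 kg·s⁻²·A⁻¹) × (34.4 m/s):  [kg·s⁻²·A⁻¹] · [m·s⁻¹] = kg·m·s⁻³·A⁻¹
Both are kg·m·s⁻³·A⁻¹, so they have the same dimensions and can be added.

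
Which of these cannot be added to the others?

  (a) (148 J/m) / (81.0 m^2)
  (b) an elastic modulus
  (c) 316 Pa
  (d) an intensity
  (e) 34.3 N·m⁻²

Work out the base dimensions of each:
  (a) [kg·m·s⁻²] / [m²] = kg·m⁻¹·s⁻²
  (b) [elastic modulus] = kg·m⁻¹·s⁻²
  (c) Pa = N·m⁻² = kg·m⁻¹·s⁻²
  (d) [intensity] = kg·s⁻³
  (e) N·m⁻² = kg·m·s⁻²·m⁻² = kg·m⁻¹·s⁻²
All reduce to kg·m⁻¹·s⁻² except (d), which is kg·s⁻³.

(d)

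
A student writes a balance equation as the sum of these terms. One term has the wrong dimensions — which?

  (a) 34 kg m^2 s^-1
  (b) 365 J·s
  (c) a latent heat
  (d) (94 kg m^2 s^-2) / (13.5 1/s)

(c)

Work out the base dimensions of each:
  (a) kg·m²·s⁻¹
  (b) J·s = N·m·s = kg·m²·s⁻¹
  (c) [latent heat] = m²·s⁻²
  (d) [kg·m²·s⁻²] / [s⁻¹] = kg·m²·s⁻¹
All reduce to kg·m²·s⁻¹ except (c), which is m²·s⁻².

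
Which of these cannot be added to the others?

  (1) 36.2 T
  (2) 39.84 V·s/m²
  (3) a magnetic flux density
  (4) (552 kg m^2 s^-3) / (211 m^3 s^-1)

Expand each in SI base units:
  (1) T = Wb·m⁻² = kg·s⁻²·A⁻¹
  (2) V·s·m⁻² = J·C⁻¹·s·m⁻² = kg·s⁻²·A⁻¹
  (3) [magnetic flux density] = kg·s⁻²·A⁻¹
  (4) [kg·m²·s⁻³] / [m³·s⁻¹] = kg·m⁻¹·s⁻²
All reduce to kg·s⁻²·A⁻¹ except (4), which is kg·m⁻¹·s⁻².

(4)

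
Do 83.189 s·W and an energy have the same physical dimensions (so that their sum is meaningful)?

Yes

Reduce each to base SI dimensions:
  83.189 s·W:  W·s = J·s⁻¹·s = kg·m²·s⁻²
  an energy:  [energy] = kg·m²·s⁻²
Both are kg·m²·s⁻², so they have the same dimensions and can be added.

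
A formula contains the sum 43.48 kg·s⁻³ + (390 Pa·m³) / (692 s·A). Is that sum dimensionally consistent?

Expand each in SI base units:
  43.48 kg·s⁻³:  kg·s⁻³
  (390 Pa·m³) / (692 s·A):  [kg·m²·s⁻²] / [s·A] = kg·m²·s⁻³·A⁻¹
kg·s⁻³ ≠ kg·m²·s⁻³·A⁻¹, so they cannot be added.

No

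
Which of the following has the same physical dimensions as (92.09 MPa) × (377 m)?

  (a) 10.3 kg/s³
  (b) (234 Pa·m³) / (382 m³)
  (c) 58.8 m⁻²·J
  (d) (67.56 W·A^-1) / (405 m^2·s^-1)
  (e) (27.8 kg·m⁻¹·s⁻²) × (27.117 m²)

Reference: [kg·m⁻¹·s⁻²] · [m] = kg·s⁻².
Each option:
  (a) kg·s⁻³
  (b) [kg·m²·s⁻²] / [m³] = kg·m⁻¹·s⁻²
  (c) J·m⁻² = N·m·m⁻² = kg·s⁻²  ← same
  (d) [kg·m²·s⁻³·A⁻¹] / [m²·s⁻¹] = kg·s⁻²·A⁻¹
  (e) [kg·m⁻¹·s⁻²] · [m²] = kg·m·s⁻²
Only (c) matches kg·s⁻².

(c)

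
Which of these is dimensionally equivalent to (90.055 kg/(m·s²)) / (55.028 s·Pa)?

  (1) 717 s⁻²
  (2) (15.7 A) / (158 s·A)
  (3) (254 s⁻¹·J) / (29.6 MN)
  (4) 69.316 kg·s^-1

(2)

Reference: [kg·m⁻¹·s⁻²] / [kg·m⁻¹·s⁻¹] = s⁻¹.
Each option:
  (1) s⁻²
  (2) [A] / [s·A] = s⁻¹  ← same
  (3) [kg·m²·s⁻³] / [kg·m·s⁻²] = m·s⁻¹
  (4) kg·s⁻¹
Only (2) matches s⁻¹.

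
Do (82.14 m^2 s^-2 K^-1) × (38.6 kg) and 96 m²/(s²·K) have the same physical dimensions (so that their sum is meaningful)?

No

Dimensions:
  (82.14 m^2 s^-2 K^-1) × (38.6 kg):  [m²·s⁻²·K⁻¹] · [kg] = kg·m²·s⁻²·K⁻¹
  96 m²/(s²·K):  m²·s⁻²·K⁻¹
kg·m²·s⁻²·K⁻¹ ≠ m²·s⁻²·K⁻¹, so they cannot be added.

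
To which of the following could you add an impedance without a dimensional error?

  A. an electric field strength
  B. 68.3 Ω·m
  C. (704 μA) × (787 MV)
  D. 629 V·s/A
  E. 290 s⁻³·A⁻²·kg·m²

E.

Reference: [impedance] = kg·m²·s⁻³·A⁻².
Each option:
  A. [electric field strength] = kg·m·s⁻³·A⁻¹
  B. Ω·m = V·A⁻¹·m = kg·m³·s⁻³·A⁻²
  C. [A] · [kg·m²·s⁻³·A⁻¹] = kg·m²·s⁻³
  D. V·s·A⁻¹ = J·C⁻¹·s·A⁻¹ = kg·m²·s⁻²·A⁻²
  E. kg·m²·s⁻³·A⁻²  ← same
Only E. matches kg·m²·s⁻³·A⁻².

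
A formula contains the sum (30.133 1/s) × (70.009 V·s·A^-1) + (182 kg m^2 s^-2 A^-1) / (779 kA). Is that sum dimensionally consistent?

No

Dimensions:
  (30.133 1/s) × (70.009 V·s·A^-1):  [s⁻¹] · [kg·m²·s⁻²·A⁻²] = kg·m²·s⁻³·A⁻²
  (182 kg m^2 s^-2 A^-1) / (779 kA):  [kg·m²·s⁻²·A⁻¹] / [A] = kg·m²·s⁻²·A⁻²
kg·m²·s⁻³·A⁻² ≠ kg·m²·s⁻²·A⁻², so they cannot be added.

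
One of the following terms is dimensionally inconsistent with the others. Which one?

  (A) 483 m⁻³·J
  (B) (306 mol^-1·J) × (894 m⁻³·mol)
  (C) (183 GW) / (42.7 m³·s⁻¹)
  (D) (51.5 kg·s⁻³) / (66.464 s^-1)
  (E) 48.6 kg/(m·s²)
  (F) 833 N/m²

(D)

Reduce each to base SI dimensions:
  (A) J·m⁻³ = N·m·m⁻³ = kg·m⁻¹·s⁻²
  (B) [kg·m²·s⁻²·mol⁻¹] · [m⁻³·mol] = kg·m⁻¹·s⁻²
  (C) [kg·m²·s⁻³] / [m³·s⁻¹] = kg·m⁻¹·s⁻²
  (D) [kg·s⁻³] / [s⁻¹] = kg·s⁻²
  (E) kg·m⁻¹·s⁻²
  (F) N·m⁻² = kg·m·s⁻²·m⁻² = kg·m⁻¹·s⁻²
All reduce to kg·m⁻¹·s⁻² except (D), which is kg·s⁻².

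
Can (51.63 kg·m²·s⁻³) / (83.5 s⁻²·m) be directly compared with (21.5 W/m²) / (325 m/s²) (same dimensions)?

No

In SI base units:
  (51.63 kg·m²·s⁻³) / (83.5 s⁻²·m):  [kg·m²·s⁻³] / [m·s⁻²] = kg·m·s⁻¹
  (21.5 W/m²) / (325 m/s²):  [kg·s⁻³] / [m·s⁻²] = kg·m⁻¹·s⁻¹
kg·m·s⁻¹ ≠ kg·m⁻¹·s⁻¹, so they cannot be added.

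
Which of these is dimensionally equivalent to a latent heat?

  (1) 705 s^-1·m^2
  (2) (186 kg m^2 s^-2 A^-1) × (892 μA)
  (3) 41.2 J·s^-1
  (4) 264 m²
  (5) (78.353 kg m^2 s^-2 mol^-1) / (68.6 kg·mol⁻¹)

Reference: [latent heat] = m²·s⁻².
Each option:
  (1) m²·s⁻¹
  (2) [kg·m²·s⁻²·A⁻¹] · [A] = kg·m²·s⁻²
  (3) J·s⁻¹ = N·m·s⁻¹ = kg·m²·s⁻³
  (4) m²
  (5) [kg·m²·s⁻²·mol⁻¹] / [kg·mol⁻¹] = m²·s⁻²  ← same
Only (5) matches m²·s⁻².

(5)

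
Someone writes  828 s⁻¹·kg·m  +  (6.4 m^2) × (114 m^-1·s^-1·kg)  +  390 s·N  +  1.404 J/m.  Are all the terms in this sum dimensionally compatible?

No

Expand each in SI base units:
  828 s⁻¹·kg·m:  kg·m·s⁻¹
  (6.4 m^2) × (114 m^-1·s^-1·kg):  [m²] · [kg·m⁻¹·s⁻¹] = kg·m·s⁻¹
  390 s·N:  N·s = kg·m·s⁻²·s = kg·m·s⁻¹
  1.404 J/m:  J·m⁻¹ = N·m·m⁻¹ = kg·m·s⁻²
The terms do not share a single dimension (kg·m·s⁻² vs kg·m·s⁻¹).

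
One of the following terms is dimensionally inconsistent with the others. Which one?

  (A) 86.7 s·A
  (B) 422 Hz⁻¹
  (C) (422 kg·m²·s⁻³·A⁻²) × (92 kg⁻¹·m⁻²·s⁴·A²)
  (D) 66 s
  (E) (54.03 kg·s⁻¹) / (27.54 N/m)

(A)

In SI base units:
  (A) A·s = s·A
  (B) Hz⁻¹ = (s⁻¹)⁻¹ = s
  (C) [kg·m²·s⁻³·A⁻²] · [kg⁻¹·m⁻²·s⁴·A²] = s
  (D) s
  (E) [kg·s⁻¹] / [kg·s⁻²] = s
All reduce to s except (A), which is s·A.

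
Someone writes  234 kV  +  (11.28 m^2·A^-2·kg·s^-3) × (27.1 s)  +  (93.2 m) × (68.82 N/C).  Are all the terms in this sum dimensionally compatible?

Dimensions:
  234 kV:  V = J·C⁻¹ = kg·m²·s⁻³·A⁻¹
  (11.28 m^2·A^-2·kg·s^-3) × (27.1 s):  [kg·m²·s⁻³·A⁻²] · [s] = kg·m²·s⁻²·A⁻²
  (93.2 m) × (68.82 N/C):  [m] · [kg·m·s⁻³·A⁻¹] = kg·m²·s⁻³·A⁻¹
The terms do not share a single dimension (kg·m²·s⁻²·A⁻² vs kg·m²·s⁻³·A⁻¹).

No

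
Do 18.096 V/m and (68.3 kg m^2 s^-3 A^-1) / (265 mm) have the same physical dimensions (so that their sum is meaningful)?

Reduce each to base SI dimensions:
  18.096 V/m:  V·m⁻¹ = J·C⁻¹·m⁻¹ = kg·m·s⁻³·A⁻¹
  (68.3 kg m^2 s^-3 A^-1) / (265 mm):  [kg·m²·s⁻³·A⁻¹] / [m] = kg·m·s⁻³·A⁻¹
Both are kg·m·s⁻³·A⁻¹, so they have the same dimensions and can be added.

Yes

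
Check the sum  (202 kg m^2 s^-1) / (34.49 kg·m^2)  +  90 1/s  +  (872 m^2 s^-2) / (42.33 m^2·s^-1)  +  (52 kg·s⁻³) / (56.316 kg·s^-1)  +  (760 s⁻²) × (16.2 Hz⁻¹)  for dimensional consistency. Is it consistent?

No

Work out the base dimensions of each:
  (202 kg m^2 s^-1) / (34.49 kg·m^2):  [kg·m²·s⁻¹] / [kg·m²] = s⁻¹
  90 1/s:  s⁻¹
  (872 m^2 s^-2) / (42.33 m^2·s^-1):  [m²·s⁻²] / [m²·s⁻¹] = s⁻¹
  (52 kg·s⁻³) / (56.316 kg·s^-1):  [kg·s⁻³] / [kg·s⁻¹] = s⁻²
  (760 s⁻²) × (16.2 Hz⁻¹):  [s⁻²] · [s] = s⁻¹
The terms do not share a single dimension (s⁻² vs s⁻¹).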